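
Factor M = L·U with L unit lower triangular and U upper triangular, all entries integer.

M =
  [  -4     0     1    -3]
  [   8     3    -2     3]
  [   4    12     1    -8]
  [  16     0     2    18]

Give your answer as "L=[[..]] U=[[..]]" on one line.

L=[[1,0,0,0],[-2,1,0,0],[-1,4,1,0],[-4,0,3,1]] U=[[-4,0,1,-3],[0,3,0,-3],[0,0,2,1],[0,0,0,3]]

  row1 -= -2·row0 → [0,3,0,-3]
  row2 -= -1·row0 → [0,12,2,-11]
  row3 -= -4·row0 → [0,0,6,6]
  row2 -= 4·row1 → [0,0,2,1]
  row3 -= 0·row1 → [0,0,6,6]
  row3 -= 3·row2 → [0,0,0,3]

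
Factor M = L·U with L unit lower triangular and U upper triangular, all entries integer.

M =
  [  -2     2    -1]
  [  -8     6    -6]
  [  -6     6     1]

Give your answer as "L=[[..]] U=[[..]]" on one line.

L=[[1,0,0],[4,1,0],[3,0,1]] U=[[-2,2,-1],[0,-2,-2],[0,0,4]]

  row1 -= 4·row0 → [0,-2,-2]
  row2 -= 3·row0 → [0,0,4]
  row2 -= 0·row1 → [0,0,4]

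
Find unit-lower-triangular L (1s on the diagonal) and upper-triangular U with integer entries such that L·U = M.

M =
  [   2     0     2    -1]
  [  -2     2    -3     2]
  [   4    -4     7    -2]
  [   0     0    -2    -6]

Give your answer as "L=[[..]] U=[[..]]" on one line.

L=[[1,0,0,0],[-1,1,0,0],[2,-2,1,0],[0,0,-2,1]] U=[[2,0,2,-1],[0,2,-1,1],[0,0,1,2],[0,0,0,-2]]

  R1 -= -1·R0 → [0,2,-1,1]
  R2 -= 2·R0 → [0,-4,3,0]
  R3 -= 0·R0 → [0,0,-2,-6]
  R2 -= -2·R1 → [0,0,1,2]
  R3 -= 0·R1 → [0,0,-2,-6]
  R3 -= -2·R2 → [0,0,0,-2]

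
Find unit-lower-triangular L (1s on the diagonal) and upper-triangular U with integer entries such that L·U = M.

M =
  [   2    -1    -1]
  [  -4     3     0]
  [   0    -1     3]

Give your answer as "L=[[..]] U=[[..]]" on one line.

  R1 -= -2·R0 → [0,1,-2]
  R2 -= 0·R0 → [0,-1,3]
  R2 -= -1·R1 → [0,0,1]

L=[[1,0,0],[-2,1,0],[0,-1,1]] U=[[2,-1,-1],[0,1,-2],[0,0,1]]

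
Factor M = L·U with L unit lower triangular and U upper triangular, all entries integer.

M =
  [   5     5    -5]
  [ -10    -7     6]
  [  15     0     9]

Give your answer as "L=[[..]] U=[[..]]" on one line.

L=[[1,0,0],[-2,1,0],[3,-5,1]] U=[[5,5,-5],[0,3,-4],[0,0,4]]

  r1 -= -2·r0 → [0,3,-4]
  r2 -= 3·r0 → [0,-15,24]
  r2 -= -5·r1 → [0,0,4]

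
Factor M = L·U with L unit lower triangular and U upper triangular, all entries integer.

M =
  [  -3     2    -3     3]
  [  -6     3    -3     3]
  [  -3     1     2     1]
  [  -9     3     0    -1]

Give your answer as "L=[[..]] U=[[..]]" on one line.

L=[[1,0,0,0],[2,1,0,0],[1,1,1,0],[3,3,0,1]] U=[[-3,2,-3,3],[0,-1,3,-3],[0,0,2,1],[0,0,0,-1]]

  row1 -= 2·row0 → [0,-1,3,-3]
  row2 -= 1·row0 → [0,-1,5,-2]
  row3 -= 3·row0 → [0,-3,9,-10]
  row2 -= 1·row1 → [0,0,2,1]
  row3 -= 3·row1 → [0,0,0,-1]
  row3 -= 0·row2 → [0,0,0,-1]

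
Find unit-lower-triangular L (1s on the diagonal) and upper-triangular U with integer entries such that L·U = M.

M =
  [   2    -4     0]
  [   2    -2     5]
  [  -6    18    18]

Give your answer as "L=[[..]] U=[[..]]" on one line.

  row1 -= 1·row0 → [0,2,5]
  row2 -= -3·row0 → [0,6,18]
  row2 -= 3·row1 → [0,0,3]

L=[[1,0,0],[1,1,0],[-3,3,1]] U=[[2,-4,0],[0,2,5],[0,0,3]]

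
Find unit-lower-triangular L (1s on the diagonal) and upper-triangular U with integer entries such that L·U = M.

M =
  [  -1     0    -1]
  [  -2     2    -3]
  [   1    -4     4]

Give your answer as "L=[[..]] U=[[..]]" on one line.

  R1 -= 2·R0 → [0,2,-1]
  R2 -= -1·R0 → [0,-4,3]
  R2 -= -2·R1 → [0,0,1]

L=[[1,0,0],[2,1,0],[-1,-2,1]] U=[[-1,0,-1],[0,2,-1],[0,0,1]]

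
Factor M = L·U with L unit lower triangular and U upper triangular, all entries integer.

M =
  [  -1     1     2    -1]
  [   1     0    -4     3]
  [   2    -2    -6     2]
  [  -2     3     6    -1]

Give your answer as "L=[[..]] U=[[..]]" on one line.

  R1 -= -1·R0 → [0,1,-2,2]
  R2 -= -2·R0 → [0,0,-2,0]
  R3 -= 2·R0 → [0,1,2,1]
  R2 -= 0·R1 → [0,0,-2,0]
  R3 -= 1·R1 → [0,0,4,-1]
  R3 -= -2·R2 → [0,0,0,-1]

L=[[1,0,0,0],[-1,1,0,0],[-2,0,1,0],[2,1,-2,1]] U=[[-1,1,2,-1],[0,1,-2,2],[0,0,-2,0],[0,0,0,-1]]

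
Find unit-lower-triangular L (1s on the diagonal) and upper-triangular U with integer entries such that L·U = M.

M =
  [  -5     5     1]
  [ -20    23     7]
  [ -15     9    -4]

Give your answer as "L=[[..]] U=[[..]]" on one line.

L=[[1,0,0],[4,1,0],[3,-2,1]] U=[[-5,5,1],[0,3,3],[0,0,-1]]

  row1 -= 4·row0 → [0,3,3]
  row2 -= 3·row0 → [0,-6,-7]
  row2 -= -2·row1 → [0,0,-1]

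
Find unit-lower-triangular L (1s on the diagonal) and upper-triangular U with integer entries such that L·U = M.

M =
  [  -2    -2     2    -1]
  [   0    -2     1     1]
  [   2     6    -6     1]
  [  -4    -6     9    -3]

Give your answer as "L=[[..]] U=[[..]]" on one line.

  R1 -= 0·R0 → [0,-2,1,1]
  R2 -= -1·R0 → [0,4,-4,0]
  R3 -= 2·R0 → [0,-2,5,-1]
  R2 -= -2·R1 → [0,0,-2,2]
  R3 -= 1·R1 → [0,0,4,-2]
  R3 -= -2·R2 → [0,0,0,2]

L=[[1,0,0,0],[0,1,0,0],[-1,-2,1,0],[2,1,-2,1]] U=[[-2,-2,2,-1],[0,-2,1,1],[0,0,-2,2],[0,0,0,2]]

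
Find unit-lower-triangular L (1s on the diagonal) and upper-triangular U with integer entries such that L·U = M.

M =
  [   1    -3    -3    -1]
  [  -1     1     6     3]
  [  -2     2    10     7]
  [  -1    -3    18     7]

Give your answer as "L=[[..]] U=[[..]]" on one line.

L=[[1,0,0,0],[-1,1,0,0],[-2,2,1,0],[-1,3,-3,1]] U=[[1,-3,-3,-1],[0,-2,3,2],[0,0,-2,1],[0,0,0,3]]

  r1 -= -1·r0 → [0,-2,3,2]
  r2 -= -2·r0 → [0,-4,4,5]
  r3 -= -1·r0 → [0,-6,15,6]
  r2 -= 2·r1 → [0,0,-2,1]
  r3 -= 3·r1 → [0,0,6,0]
  r3 -= -3·r2 → [0,0,0,3]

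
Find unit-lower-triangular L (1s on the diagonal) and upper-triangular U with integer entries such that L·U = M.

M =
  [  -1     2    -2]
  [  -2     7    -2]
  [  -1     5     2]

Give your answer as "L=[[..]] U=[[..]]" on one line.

  row1 -= 2·row0 → [0,3,2]
  row2 -= 1·row0 → [0,3,4]
  row2 -= 1·row1 → [0,0,2]

L=[[1,0,0],[2,1,0],[1,1,1]] U=[[-1,2,-2],[0,3,2],[0,0,2]]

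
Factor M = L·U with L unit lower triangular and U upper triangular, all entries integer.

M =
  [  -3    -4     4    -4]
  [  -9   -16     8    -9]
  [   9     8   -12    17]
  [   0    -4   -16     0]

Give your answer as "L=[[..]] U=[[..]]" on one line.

L=[[1,0,0,0],[3,1,0,0],[-3,1,1,0],[0,1,-3,1]] U=[[-3,-4,4,-4],[0,-4,-4,3],[0,0,4,2],[0,0,0,3]]

  r1 -= 3·r0 → [0,-4,-4,3]
  r2 -= -3·r0 → [0,-4,0,5]
  r3 -= 0·r0 → [0,-4,-16,0]
  r2 -= 1·r1 → [0,0,4,2]
  r3 -= 1·r1 → [0,0,-12,-3]
  r3 -= -3·r2 → [0,0,0,3]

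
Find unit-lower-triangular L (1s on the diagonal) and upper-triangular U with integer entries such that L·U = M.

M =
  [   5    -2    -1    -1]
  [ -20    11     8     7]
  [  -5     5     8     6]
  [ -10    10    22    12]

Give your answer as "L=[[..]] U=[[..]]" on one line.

L=[[1,0,0,0],[-4,1,0,0],[-1,1,1,0],[-2,2,4,1]] U=[[5,-2,-1,-1],[0,3,4,3],[0,0,3,2],[0,0,0,-4]]

  R1 -= -4·R0 → [0,3,4,3]
  R2 -= -1·R0 → [0,3,7,5]
  R3 -= -2·R0 → [0,6,20,10]
  R2 -= 1·R1 → [0,0,3,2]
  R3 -= 2·R1 → [0,0,12,4]
  R3 -= 4·R2 → [0,0,0,-4]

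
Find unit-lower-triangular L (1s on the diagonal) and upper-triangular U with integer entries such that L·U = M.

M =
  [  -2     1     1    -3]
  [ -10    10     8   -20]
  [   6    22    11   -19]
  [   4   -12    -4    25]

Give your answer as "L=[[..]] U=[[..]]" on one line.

L=[[1,0,0,0],[5,1,0,0],[-3,5,1,0],[-2,-2,-4,1]] U=[[-2,1,1,-3],[0,5,3,-5],[0,0,-1,-3],[0,0,0,-3]]

  row1 -= 5·row0 → [0,5,3,-5]
  row2 -= -3·row0 → [0,25,14,-28]
  row3 -= -2·row0 → [0,-10,-2,19]
  row2 -= 5·row1 → [0,0,-1,-3]
  row3 -= -2·row1 → [0,0,4,9]
  row3 -= -4·row2 → [0,0,0,-3]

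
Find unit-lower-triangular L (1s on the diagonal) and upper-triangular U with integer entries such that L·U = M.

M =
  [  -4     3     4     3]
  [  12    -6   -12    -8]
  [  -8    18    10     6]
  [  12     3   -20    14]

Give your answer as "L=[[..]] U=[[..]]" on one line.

L=[[1,0,0,0],[-3,1,0,0],[2,4,1,0],[-3,4,-4,1]] U=[[-4,3,4,3],[0,3,0,1],[0,0,2,-4],[0,0,0,3]]

  R1 -= -3·R0 → [0,3,0,1]
  R2 -= 2·R0 → [0,12,2,0]
  R3 -= -3·R0 → [0,12,-8,23]
  R2 -= 4·R1 → [0,0,2,-4]
  R3 -= 4·R1 → [0,0,-8,19]
  R3 -= -4·R2 → [0,0,0,3]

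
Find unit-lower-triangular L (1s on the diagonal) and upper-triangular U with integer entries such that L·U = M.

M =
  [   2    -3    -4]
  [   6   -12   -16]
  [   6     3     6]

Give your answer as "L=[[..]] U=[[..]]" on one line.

L=[[1,0,0],[3,1,0],[3,-4,1]] U=[[2,-3,-4],[0,-3,-4],[0,0,2]]

  row1 -= 3·row0 → [0,-3,-4]
  row2 -= 3·row0 → [0,12,18]
  row2 -= -4·row1 → [0,0,2]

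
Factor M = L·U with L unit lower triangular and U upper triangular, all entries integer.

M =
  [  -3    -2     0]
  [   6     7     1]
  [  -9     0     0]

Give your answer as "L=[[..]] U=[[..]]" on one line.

L=[[1,0,0],[-2,1,0],[3,2,1]] U=[[-3,-2,0],[0,3,1],[0,0,-2]]

  row1 -= -2·row0 → [0,3,1]
  row2 -= 3·row0 → [0,6,0]
  row2 -= 2·row1 → [0,0,-2]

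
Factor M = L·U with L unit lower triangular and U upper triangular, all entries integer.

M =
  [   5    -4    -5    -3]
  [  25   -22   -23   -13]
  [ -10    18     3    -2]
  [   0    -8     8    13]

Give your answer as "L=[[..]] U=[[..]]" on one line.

L=[[1,0,0,0],[5,1,0,0],[-2,-5,1,0],[0,4,0,1]] U=[[5,-4,-5,-3],[0,-2,2,2],[0,0,3,2],[0,0,0,5]]

  r1 -= 5·r0 → [0,-2,2,2]
  r2 -= -2·r0 → [0,10,-7,-8]
  r3 -= 0·r0 → [0,-8,8,13]
  r2 -= -5·r1 → [0,0,3,2]
  r3 -= 4·r1 → [0,0,0,5]
  r3 -= 0·r2 → [0,0,0,5]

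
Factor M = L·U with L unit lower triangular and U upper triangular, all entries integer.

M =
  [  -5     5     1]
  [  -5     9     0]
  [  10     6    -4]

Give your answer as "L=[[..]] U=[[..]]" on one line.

  row1 -= 1·row0 → [0,4,-1]
  row2 -= -2·row0 → [0,16,-2]
  row2 -= 4·row1 → [0,0,2]

L=[[1,0,0],[1,1,0],[-2,4,1]] U=[[-5,5,1],[0,4,-1],[0,0,2]]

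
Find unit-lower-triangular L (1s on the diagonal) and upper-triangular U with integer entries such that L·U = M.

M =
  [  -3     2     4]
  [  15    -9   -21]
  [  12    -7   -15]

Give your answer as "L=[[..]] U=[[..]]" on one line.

L=[[1,0,0],[-5,1,0],[-4,1,1]] U=[[-3,2,4],[0,1,-1],[0,0,2]]

  row1 -= -5·row0 → [0,1,-1]
  row2 -= -4·row0 → [0,1,1]
  row2 -= 1·row1 → [0,0,2]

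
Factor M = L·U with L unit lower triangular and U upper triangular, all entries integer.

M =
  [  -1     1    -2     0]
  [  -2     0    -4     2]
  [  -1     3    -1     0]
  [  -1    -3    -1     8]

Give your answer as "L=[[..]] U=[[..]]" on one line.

L=[[1,0,0,0],[2,1,0,0],[1,-1,1,0],[1,2,1,1]] U=[[-1,1,-2,0],[0,-2,0,2],[0,0,1,2],[0,0,0,2]]

  r1 -= 2·r0 → [0,-2,0,2]
  r2 -= 1·r0 → [0,2,1,0]
  r3 -= 1·r0 → [0,-4,1,8]
  r2 -= -1·r1 → [0,0,1,2]
  r3 -= 2·r1 → [0,0,1,4]
  r3 -= 1·r2 → [0,0,0,2]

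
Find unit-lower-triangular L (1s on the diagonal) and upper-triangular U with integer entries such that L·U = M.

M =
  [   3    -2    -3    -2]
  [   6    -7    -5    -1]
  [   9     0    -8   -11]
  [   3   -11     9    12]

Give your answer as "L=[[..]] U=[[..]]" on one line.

L=[[1,0,0,0],[2,1,0,0],[3,-2,1,0],[1,3,3,1]] U=[[3,-2,-3,-2],[0,-3,1,3],[0,0,3,1],[0,0,0,2]]

  row1 -= 2·row0 → [0,-3,1,3]
  row2 -= 3·row0 → [0,6,1,-5]
  row3 -= 1·row0 → [0,-9,12,14]
  row2 -= -2·row1 → [0,0,3,1]
  row3 -= 3·row1 → [0,0,9,5]
  row3 -= 3·row2 → [0,0,0,2]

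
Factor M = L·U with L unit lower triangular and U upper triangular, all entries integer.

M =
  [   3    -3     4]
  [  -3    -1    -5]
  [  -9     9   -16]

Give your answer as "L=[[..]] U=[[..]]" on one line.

  r1 -= -1·r0 → [0,-4,-1]
  r2 -= -3·r0 → [0,0,-4]
  r2 -= 0·r1 → [0,0,-4]

L=[[1,0,0],[-1,1,0],[-3,0,1]] U=[[3,-3,4],[0,-4,-1],[0,0,-4]]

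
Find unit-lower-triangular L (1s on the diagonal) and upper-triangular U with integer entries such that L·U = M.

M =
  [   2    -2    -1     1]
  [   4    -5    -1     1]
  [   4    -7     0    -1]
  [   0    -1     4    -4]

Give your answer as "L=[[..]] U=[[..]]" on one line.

  r1 -= 2·r0 → [0,-1,1,-1]
  r2 -= 2·r0 → [0,-3,2,-3]
  r3 -= 0·r0 → [0,-1,4,-4]
  r2 -= 3·r1 → [0,0,-1,0]
  r3 -= 1·r1 → [0,0,3,-3]
  r3 -= -3·r2 → [0,0,0,-3]

L=[[1,0,0,0],[2,1,0,0],[2,3,1,0],[0,1,-3,1]] U=[[2,-2,-1,1],[0,-1,1,-1],[0,0,-1,0],[0,0,0,-3]]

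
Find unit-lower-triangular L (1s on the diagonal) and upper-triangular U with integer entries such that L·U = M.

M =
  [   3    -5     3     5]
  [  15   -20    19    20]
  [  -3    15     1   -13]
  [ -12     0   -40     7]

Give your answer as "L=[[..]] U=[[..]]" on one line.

L=[[1,0,0,0],[5,1,0,0],[-1,2,1,0],[-4,-4,3,1]] U=[[3,-5,3,5],[0,5,4,-5],[0,0,-4,2],[0,0,0,1]]

  row1 -= 5·row0 → [0,5,4,-5]
  row2 -= -1·row0 → [0,10,4,-8]
  row3 -= -4·row0 → [0,-20,-28,27]
  row2 -= 2·row1 → [0,0,-4,2]
  row3 -= -4·row1 → [0,0,-12,7]
  row3 -= 3·row2 → [0,0,0,1]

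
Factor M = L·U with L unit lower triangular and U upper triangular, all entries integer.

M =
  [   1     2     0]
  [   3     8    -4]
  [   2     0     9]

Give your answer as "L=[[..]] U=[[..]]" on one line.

L=[[1,0,0],[3,1,0],[2,-2,1]] U=[[1,2,0],[0,2,-4],[0,0,1]]

  R1 -= 3·R0 → [0,2,-4]
  R2 -= 2·R0 → [0,-4,9]
  R2 -= -2·R1 → [0,0,1]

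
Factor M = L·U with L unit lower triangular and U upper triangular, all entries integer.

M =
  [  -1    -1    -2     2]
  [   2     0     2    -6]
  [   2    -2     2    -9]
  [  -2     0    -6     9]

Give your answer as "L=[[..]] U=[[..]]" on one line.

  R1 -= -2·R0 → [0,-2,-2,-2]
  R2 -= -2·R0 → [0,-4,-2,-5]
  R3 -= 2·R0 → [0,2,-2,5]
  R2 -= 2·R1 → [0,0,2,-1]
  R3 -= -1·R1 → [0,0,-4,3]
  R3 -= -2·R2 → [0,0,0,1]

L=[[1,0,0,0],[-2,1,0,0],[-2,2,1,0],[2,-1,-2,1]] U=[[-1,-1,-2,2],[0,-2,-2,-2],[0,0,2,-1],[0,0,0,1]]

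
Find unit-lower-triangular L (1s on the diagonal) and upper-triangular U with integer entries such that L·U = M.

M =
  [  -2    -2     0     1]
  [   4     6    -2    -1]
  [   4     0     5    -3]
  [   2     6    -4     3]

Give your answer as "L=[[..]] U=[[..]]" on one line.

  row1 -= -2·row0 → [0,2,-2,1]
  row2 -= -2·row0 → [0,-4,5,-1]
  row3 -= -1·row0 → [0,4,-4,4]
  row2 -= -2·row1 → [0,0,1,1]
  row3 -= 2·row1 → [0,0,0,2]
  row3 -= 0·row2 → [0,0,0,2]

L=[[1,0,0,0],[-2,1,0,0],[-2,-2,1,0],[-1,2,0,1]] U=[[-2,-2,0,1],[0,2,-2,1],[0,0,1,1],[0,0,0,2]]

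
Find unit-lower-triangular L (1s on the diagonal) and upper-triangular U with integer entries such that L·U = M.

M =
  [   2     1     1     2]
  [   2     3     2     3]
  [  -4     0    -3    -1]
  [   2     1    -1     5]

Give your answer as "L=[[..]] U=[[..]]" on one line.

L=[[1,0,0,0],[1,1,0,0],[-2,1,1,0],[1,0,1,1]] U=[[2,1,1,2],[0,2,1,1],[0,0,-2,2],[0,0,0,1]]

  R1 -= 1·R0 → [0,2,1,1]
  R2 -= -2·R0 → [0,2,-1,3]
  R3 -= 1·R0 → [0,0,-2,3]
  R2 -= 1·R1 → [0,0,-2,2]
  R3 -= 0·R1 → [0,0,-2,3]
  R3 -= 1·R2 → [0,0,0,1]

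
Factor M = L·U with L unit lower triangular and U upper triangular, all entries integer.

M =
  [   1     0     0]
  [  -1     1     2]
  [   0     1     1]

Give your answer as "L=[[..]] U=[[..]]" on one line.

L=[[1,0,0],[-1,1,0],[0,1,1]] U=[[1,0,0],[0,1,2],[0,0,-1]]

  row1 -= -1·row0 → [0,1,2]
  row2 -= 0·row0 → [0,1,1]
  row2 -= 1·row1 → [0,0,-1]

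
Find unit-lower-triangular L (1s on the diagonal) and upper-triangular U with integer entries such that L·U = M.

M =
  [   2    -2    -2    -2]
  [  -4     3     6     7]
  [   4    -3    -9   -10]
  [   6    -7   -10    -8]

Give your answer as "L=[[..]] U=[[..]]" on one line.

L=[[1,0,0,0],[-2,1,0,0],[2,-1,1,0],[3,1,2,1]] U=[[2,-2,-2,-2],[0,-1,2,3],[0,0,-3,-3],[0,0,0,1]]

  r1 -= -2·r0 → [0,-1,2,3]
  r2 -= 2·r0 → [0,1,-5,-6]
  r3 -= 3·r0 → [0,-1,-4,-2]
  r2 -= -1·r1 → [0,0,-3,-3]
  r3 -= 1·r1 → [0,0,-6,-5]
  r3 -= 2·r2 → [0,0,0,1]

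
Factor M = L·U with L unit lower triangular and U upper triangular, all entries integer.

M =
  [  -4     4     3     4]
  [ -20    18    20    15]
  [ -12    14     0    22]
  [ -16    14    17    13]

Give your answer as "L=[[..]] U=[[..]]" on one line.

  R1 -= 5·R0 → [0,-2,5,-5]
  R2 -= 3·R0 → [0,2,-9,10]
  R3 -= 4·R0 → [0,-2,5,-3]
  R2 -= -1·R1 → [0,0,-4,5]
  R3 -= 1·R1 → [0,0,0,2]
  R3 -= 0·R2 → [0,0,0,2]

L=[[1,0,0,0],[5,1,0,0],[3,-1,1,0],[4,1,0,1]] U=[[-4,4,3,4],[0,-2,5,-5],[0,0,-4,5],[0,0,0,2]]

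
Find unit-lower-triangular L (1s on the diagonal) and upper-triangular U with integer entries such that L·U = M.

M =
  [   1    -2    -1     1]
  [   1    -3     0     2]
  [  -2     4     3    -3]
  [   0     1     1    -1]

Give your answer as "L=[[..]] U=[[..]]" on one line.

L=[[1,0,0,0],[1,1,0,0],[-2,0,1,0],[0,-1,2,1]] U=[[1,-2,-1,1],[0,-1,1,1],[0,0,1,-1],[0,0,0,2]]

  row1 -= 1·row0 → [0,-1,1,1]
  row2 -= -2·row0 → [0,0,1,-1]
  row3 -= 0·row0 → [0,1,1,-1]
  row2 -= 0·row1 → [0,0,1,-1]
  row3 -= -1·row1 → [0,0,2,0]
  row3 -= 2·row2 → [0,0,0,2]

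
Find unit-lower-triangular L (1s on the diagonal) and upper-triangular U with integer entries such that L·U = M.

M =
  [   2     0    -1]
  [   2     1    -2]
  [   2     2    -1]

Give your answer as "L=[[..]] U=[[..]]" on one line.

L=[[1,0,0],[1,1,0],[1,2,1]] U=[[2,0,-1],[0,1,-1],[0,0,2]]

  R1 -= 1·R0 → [0,1,-1]
  R2 -= 1·R0 → [0,2,0]
  R2 -= 2·R1 → [0,0,2]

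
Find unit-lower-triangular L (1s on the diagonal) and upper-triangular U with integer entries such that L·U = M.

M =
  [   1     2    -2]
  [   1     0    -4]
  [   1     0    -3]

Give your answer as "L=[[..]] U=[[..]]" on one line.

L=[[1,0,0],[1,1,0],[1,1,1]] U=[[1,2,-2],[0,-2,-2],[0,0,1]]

  R1 -= 1·R0 → [0,-2,-2]
  R2 -= 1·R0 → [0,-2,-1]
  R2 -= 1·R1 → [0,0,1]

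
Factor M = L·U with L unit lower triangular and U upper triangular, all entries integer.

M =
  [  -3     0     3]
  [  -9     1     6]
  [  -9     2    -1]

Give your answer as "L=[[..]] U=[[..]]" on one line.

  r1 -= 3·r0 → [0,1,-3]
  r2 -= 3·r0 → [0,2,-10]
  r2 -= 2·r1 → [0,0,-4]

L=[[1,0,0],[3,1,0],[3,2,1]] U=[[-3,0,3],[0,1,-3],[0,0,-4]]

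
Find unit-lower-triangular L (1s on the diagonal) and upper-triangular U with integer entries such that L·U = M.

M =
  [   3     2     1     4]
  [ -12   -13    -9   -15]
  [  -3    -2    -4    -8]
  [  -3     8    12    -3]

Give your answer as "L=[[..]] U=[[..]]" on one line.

  r1 -= -4·r0 → [0,-5,-5,1]
  r2 -= -1·r0 → [0,0,-3,-4]
  r3 -= -1·r0 → [0,10,13,1]
  r2 -= 0·r1 → [0,0,-3,-4]
  r3 -= -2·r1 → [0,0,3,3]
  r3 -= -1·r2 → [0,0,0,-1]

L=[[1,0,0,0],[-4,1,0,0],[-1,0,1,0],[-1,-2,-1,1]] U=[[3,2,1,4],[0,-5,-5,1],[0,0,-3,-4],[0,0,0,-1]]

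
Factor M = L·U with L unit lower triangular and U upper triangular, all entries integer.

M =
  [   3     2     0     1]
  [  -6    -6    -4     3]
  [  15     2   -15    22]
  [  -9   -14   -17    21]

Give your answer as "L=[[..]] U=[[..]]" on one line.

L=[[1,0,0,0],[-2,1,0,0],[5,4,1,0],[-3,4,-1,1]] U=[[3,2,0,1],[0,-2,-4,5],[0,0,1,-3],[0,0,0,1]]

  row1 -= -2·row0 → [0,-2,-4,5]
  row2 -= 5·row0 → [0,-8,-15,17]
  row3 -= -3·row0 → [0,-8,-17,24]
  row2 -= 4·row1 → [0,0,1,-3]
  row3 -= 4·row1 → [0,0,-1,4]
  row3 -= -1·row2 → [0,0,0,1]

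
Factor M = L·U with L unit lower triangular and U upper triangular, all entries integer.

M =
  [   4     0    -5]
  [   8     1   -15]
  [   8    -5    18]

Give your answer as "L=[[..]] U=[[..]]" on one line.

  row1 -= 2·row0 → [0,1,-5]
  row2 -= 2·row0 → [0,-5,28]
  row2 -= -5·row1 → [0,0,3]

L=[[1,0,0],[2,1,0],[2,-5,1]] U=[[4,0,-5],[0,1,-5],[0,0,3]]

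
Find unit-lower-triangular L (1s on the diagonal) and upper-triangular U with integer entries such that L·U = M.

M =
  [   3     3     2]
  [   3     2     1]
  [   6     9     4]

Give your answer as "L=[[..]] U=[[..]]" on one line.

L=[[1,0,0],[1,1,0],[2,-3,1]] U=[[3,3,2],[0,-1,-1],[0,0,-3]]

  r1 -= 1·r0 → [0,-1,-1]
  r2 -= 2·r0 → [0,3,0]
  r2 -= -3·r1 → [0,0,-3]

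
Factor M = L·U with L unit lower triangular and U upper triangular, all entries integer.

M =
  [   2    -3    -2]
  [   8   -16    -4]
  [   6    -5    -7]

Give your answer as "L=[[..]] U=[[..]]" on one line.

L=[[1,0,0],[4,1,0],[3,-1,1]] U=[[2,-3,-2],[0,-4,4],[0,0,3]]

  row1 -= 4·row0 → [0,-4,4]
  row2 -= 3·row0 → [0,4,-1]
  row2 -= -1·row1 → [0,0,3]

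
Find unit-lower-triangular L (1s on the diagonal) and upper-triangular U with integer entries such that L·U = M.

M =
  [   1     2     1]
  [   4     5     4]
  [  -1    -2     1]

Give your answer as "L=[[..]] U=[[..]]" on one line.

  r1 -= 4·r0 → [0,-3,0]
  r2 -= -1·r0 → [0,0,2]
  r2 -= 0·r1 → [0,0,2]

L=[[1,0,0],[4,1,0],[-1,0,1]] U=[[1,2,1],[0,-3,0],[0,0,2]]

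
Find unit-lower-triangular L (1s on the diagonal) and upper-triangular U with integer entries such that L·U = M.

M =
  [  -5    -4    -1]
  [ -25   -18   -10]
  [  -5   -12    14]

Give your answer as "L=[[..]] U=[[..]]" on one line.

L=[[1,0,0],[5,1,0],[1,-4,1]] U=[[-5,-4,-1],[0,2,-5],[0,0,-5]]

  r1 -= 5·r0 → [0,2,-5]
  r2 -= 1·r0 → [0,-8,15]
  r2 -= -4·r1 → [0,0,-5]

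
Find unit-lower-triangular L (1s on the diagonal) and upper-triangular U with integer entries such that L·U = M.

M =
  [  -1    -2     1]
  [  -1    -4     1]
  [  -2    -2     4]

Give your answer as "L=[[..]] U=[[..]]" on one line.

L=[[1,0,0],[1,1,0],[2,-1,1]] U=[[-1,-2,1],[0,-2,0],[0,0,2]]

  R1 -= 1·R0 → [0,-2,0]
  R2 -= 2·R0 → [0,2,2]
  R2 -= -1·R1 → [0,0,2]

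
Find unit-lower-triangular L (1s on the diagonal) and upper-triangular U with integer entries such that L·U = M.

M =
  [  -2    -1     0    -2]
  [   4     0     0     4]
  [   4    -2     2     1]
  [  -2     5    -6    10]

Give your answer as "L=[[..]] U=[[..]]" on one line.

  R1 -= -2·R0 → [0,-2,0,0]
  R2 -= -2·R0 → [0,-4,2,-3]
  R3 -= 1·R0 → [0,6,-6,12]
  R2 -= 2·R1 → [0,0,2,-3]
  R3 -= -3·R1 → [0,0,-6,12]
  R3 -= -3·R2 → [0,0,0,3]

L=[[1,0,0,0],[-2,1,0,0],[-2,2,1,0],[1,-3,-3,1]] U=[[-2,-1,0,-2],[0,-2,0,0],[0,0,2,-3],[0,0,0,3]]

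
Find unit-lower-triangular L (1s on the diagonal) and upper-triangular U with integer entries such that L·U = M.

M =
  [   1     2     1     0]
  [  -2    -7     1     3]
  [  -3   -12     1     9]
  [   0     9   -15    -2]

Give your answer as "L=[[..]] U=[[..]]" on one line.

L=[[1,0,0,0],[-2,1,0,0],[-3,2,1,0],[0,-3,3,1]] U=[[1,2,1,0],[0,-3,3,3],[0,0,-2,3],[0,0,0,-2]]

  R1 -= -2·R0 → [0,-3,3,3]
  R2 -= -3·R0 → [0,-6,4,9]
  R3 -= 0·R0 → [0,9,-15,-2]
  R2 -= 2·R1 → [0,0,-2,3]
  R3 -= -3·R1 → [0,0,-6,7]
  R3 -= 3·R2 → [0,0,0,-2]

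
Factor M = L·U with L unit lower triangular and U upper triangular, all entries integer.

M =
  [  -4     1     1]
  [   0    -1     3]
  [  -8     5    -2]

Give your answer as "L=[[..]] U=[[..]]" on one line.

L=[[1,0,0],[0,1,0],[2,-3,1]] U=[[-4,1,1],[0,-1,3],[0,0,5]]

  R1 -= 0·R0 → [0,-1,3]
  R2 -= 2·R0 → [0,3,-4]
  R2 -= -3·R1 → [0,0,5]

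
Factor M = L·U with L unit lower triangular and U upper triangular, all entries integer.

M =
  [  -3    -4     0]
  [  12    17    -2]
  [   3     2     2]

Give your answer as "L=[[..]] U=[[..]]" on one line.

  row1 -= -4·row0 → [0,1,-2]
  row2 -= -1·row0 → [0,-2,2]
  row2 -= -2·row1 → [0,0,-2]

L=[[1,0,0],[-4,1,0],[-1,-2,1]] U=[[-3,-4,0],[0,1,-2],[0,0,-2]]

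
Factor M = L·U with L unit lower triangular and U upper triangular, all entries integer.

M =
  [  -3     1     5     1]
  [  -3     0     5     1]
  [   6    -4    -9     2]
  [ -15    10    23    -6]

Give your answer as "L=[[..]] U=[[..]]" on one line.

L=[[1,0,0,0],[1,1,0,0],[-2,2,1,0],[5,-5,-2,1]] U=[[-3,1,5,1],[0,-1,0,0],[0,0,1,4],[0,0,0,-3]]

  r1 -= 1·r0 → [0,-1,0,0]
  r2 -= -2·r0 → [0,-2,1,4]
  r3 -= 5·r0 → [0,5,-2,-11]
  r2 -= 2·r1 → [0,0,1,4]
  r3 -= -5·r1 → [0,0,-2,-11]
  r3 -= -2·r2 → [0,0,0,-3]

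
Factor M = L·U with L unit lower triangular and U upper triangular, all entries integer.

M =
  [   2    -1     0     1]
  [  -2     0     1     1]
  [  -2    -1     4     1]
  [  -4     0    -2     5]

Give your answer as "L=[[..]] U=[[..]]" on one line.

L=[[1,0,0,0],[-1,1,0,0],[-1,2,1,0],[-2,2,-2,1]] U=[[2,-1,0,1],[0,-1,1,2],[0,0,2,-2],[0,0,0,-1]]

  R1 -= -1·R0 → [0,-1,1,2]
  R2 -= -1·R0 → [0,-2,4,2]
  R3 -= -2·R0 → [0,-2,-2,7]
  R2 -= 2·R1 → [0,0,2,-2]
  R3 -= 2·R1 → [0,0,-4,3]
  R3 -= -2·R2 → [0,0,0,-1]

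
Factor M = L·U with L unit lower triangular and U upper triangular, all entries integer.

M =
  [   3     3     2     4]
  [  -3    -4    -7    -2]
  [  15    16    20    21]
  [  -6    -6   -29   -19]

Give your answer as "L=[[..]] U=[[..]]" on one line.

  row1 -= -1·row0 → [0,-1,-5,2]
  row2 -= 5·row0 → [0,1,10,1]
  row3 -= -2·row0 → [0,0,-25,-11]
  row2 -= -1·row1 → [0,0,5,3]
  row3 -= 0·row1 → [0,0,-25,-11]
  row3 -= -5·row2 → [0,0,0,4]

L=[[1,0,0,0],[-1,1,0,0],[5,-1,1,0],[-2,0,-5,1]] U=[[3,3,2,4],[0,-1,-5,2],[0,0,5,3],[0,0,0,4]]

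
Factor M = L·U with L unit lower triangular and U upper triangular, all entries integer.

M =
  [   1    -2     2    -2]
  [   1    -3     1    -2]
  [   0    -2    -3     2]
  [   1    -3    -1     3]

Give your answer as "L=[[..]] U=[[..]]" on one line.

L=[[1,0,0,0],[1,1,0,0],[0,2,1,0],[1,1,2,1]] U=[[1,-2,2,-2],[0,-1,-1,0],[0,0,-1,2],[0,0,0,1]]

  row1 -= 1·row0 → [0,-1,-1,0]
  row2 -= 0·row0 → [0,-2,-3,2]
  row3 -= 1·row0 → [0,-1,-3,5]
  row2 -= 2·row1 → [0,0,-1,2]
  row3 -= 1·row1 → [0,0,-2,5]
  row3 -= 2·row2 → [0,0,0,1]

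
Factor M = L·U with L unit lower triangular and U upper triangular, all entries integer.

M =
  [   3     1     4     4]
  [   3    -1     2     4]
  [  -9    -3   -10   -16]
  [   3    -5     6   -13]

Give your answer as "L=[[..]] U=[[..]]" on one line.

L=[[1,0,0,0],[1,1,0,0],[-3,0,1,0],[1,3,4,1]] U=[[3,1,4,4],[0,-2,-2,0],[0,0,2,-4],[0,0,0,-1]]

  r1 -= 1·r0 → [0,-2,-2,0]
  r2 -= -3·r0 → [0,0,2,-4]
  r3 -= 1·r0 → [0,-6,2,-17]
  r2 -= 0·r1 → [0,0,2,-4]
  r3 -= 3·r1 → [0,0,8,-17]
  r3 -= 4·r2 → [0,0,0,-1]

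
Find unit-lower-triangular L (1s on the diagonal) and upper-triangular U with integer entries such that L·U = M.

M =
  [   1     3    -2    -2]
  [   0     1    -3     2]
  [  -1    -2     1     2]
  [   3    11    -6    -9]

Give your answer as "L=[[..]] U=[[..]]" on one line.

L=[[1,0,0,0],[0,1,0,0],[-1,1,1,0],[3,2,3,1]] U=[[1,3,-2,-2],[0,1,-3,2],[0,0,2,-2],[0,0,0,-1]]

  row1 -= 0·row0 → [0,1,-3,2]
  row2 -= -1·row0 → [0,1,-1,0]
  row3 -= 3·row0 → [0,2,0,-3]
  row2 -= 1·row1 → [0,0,2,-2]
  row3 -= 2·row1 → [0,0,6,-7]
  row3 -= 3·row2 → [0,0,0,-1]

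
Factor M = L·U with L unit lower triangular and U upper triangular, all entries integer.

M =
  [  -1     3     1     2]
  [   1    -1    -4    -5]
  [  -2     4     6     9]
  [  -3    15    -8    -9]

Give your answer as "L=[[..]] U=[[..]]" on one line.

  R1 -= -1·R0 → [0,2,-3,-3]
  R2 -= 2·R0 → [0,-2,4,5]
  R3 -= 3·R0 → [0,6,-11,-15]
  R2 -= -1·R1 → [0,0,1,2]
  R3 -= 3·R1 → [0,0,-2,-6]
  R3 -= -2·R2 → [0,0,0,-2]

L=[[1,0,0,0],[-1,1,0,0],[2,-1,1,0],[3,3,-2,1]] U=[[-1,3,1,2],[0,2,-3,-3],[0,0,1,2],[0,0,0,-2]]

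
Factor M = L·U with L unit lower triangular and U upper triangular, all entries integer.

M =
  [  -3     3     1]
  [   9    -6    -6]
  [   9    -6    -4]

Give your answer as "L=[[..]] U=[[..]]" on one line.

L=[[1,0,0],[-3,1,0],[-3,1,1]] U=[[-3,3,1],[0,3,-3],[0,0,2]]

  R1 -= -3·R0 → [0,3,-3]
  R2 -= -3·R0 → [0,3,-1]
  R2 -= 1·R1 → [0,0,2]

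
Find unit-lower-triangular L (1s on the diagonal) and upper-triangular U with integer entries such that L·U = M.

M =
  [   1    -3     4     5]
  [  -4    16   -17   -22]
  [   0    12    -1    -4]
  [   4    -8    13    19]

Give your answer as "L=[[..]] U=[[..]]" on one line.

L=[[1,0,0,0],[-4,1,0,0],[0,3,1,0],[4,1,-1,1]] U=[[1,-3,4,5],[0,4,-1,-2],[0,0,2,2],[0,0,0,3]]

  r1 -= -4·r0 → [0,4,-1,-2]
  r2 -= 0·r0 → [0,12,-1,-4]
  r3 -= 4·r0 → [0,4,-3,-1]
  r2 -= 3·r1 → [0,0,2,2]
  r3 -= 1·r1 → [0,0,-2,1]
  r3 -= -1·r2 → [0,0,0,3]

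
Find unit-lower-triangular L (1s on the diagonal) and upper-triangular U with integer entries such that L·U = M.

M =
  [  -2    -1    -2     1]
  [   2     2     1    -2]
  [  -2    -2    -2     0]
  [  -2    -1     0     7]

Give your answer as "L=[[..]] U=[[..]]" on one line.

L=[[1,0,0,0],[-1,1,0,0],[1,-1,1,0],[1,0,-2,1]] U=[[-2,-1,-2,1],[0,1,-1,-1],[0,0,-1,-2],[0,0,0,2]]

  r1 -= -1·r0 → [0,1,-1,-1]
  r2 -= 1·r0 → [0,-1,0,-1]
  r3 -= 1·r0 → [0,0,2,6]
  r2 -= -1·r1 → [0,0,-1,-2]
  r3 -= 0·r1 → [0,0,2,6]
  r3 -= -2·r2 → [0,0,0,2]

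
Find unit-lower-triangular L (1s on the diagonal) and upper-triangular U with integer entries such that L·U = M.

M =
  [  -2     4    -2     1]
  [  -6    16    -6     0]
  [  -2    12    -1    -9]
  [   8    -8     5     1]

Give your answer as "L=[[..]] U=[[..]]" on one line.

L=[[1,0,0,0],[3,1,0,0],[1,2,1,0],[-4,2,-3,1]] U=[[-2,4,-2,1],[0,4,0,-3],[0,0,1,-4],[0,0,0,-1]]

  row1 -= 3·row0 → [0,4,0,-3]
  row2 -= 1·row0 → [0,8,1,-10]
  row3 -= -4·row0 → [0,8,-3,5]
  row2 -= 2·row1 → [0,0,1,-4]
  row3 -= 2·row1 → [0,0,-3,11]
  row3 -= -3·row2 → [0,0,0,-1]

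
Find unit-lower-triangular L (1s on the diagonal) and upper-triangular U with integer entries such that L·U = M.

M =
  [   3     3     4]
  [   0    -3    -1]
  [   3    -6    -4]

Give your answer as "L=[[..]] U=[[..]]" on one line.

L=[[1,0,0],[0,1,0],[1,3,1]] U=[[3,3,4],[0,-3,-1],[0,0,-5]]

  r1 -= 0·r0 → [0,-3,-1]
  r2 -= 1·r0 → [0,-9,-8]
  r2 -= 3·r1 → [0,0,-5]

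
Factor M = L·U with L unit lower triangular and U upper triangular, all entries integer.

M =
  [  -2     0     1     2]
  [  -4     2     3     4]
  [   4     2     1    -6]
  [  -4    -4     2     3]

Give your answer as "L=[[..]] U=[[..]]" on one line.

  R1 -= 2·R0 → [0,2,1,0]
  R2 -= -2·R0 → [0,2,3,-2]
  R3 -= 2·R0 → [0,-4,0,-1]
  R2 -= 1·R1 → [0,0,2,-2]
  R3 -= -2·R1 → [0,0,2,-1]
  R3 -= 1·R2 → [0,0,0,1]

L=[[1,0,0,0],[2,1,0,0],[-2,1,1,0],[2,-2,1,1]] U=[[-2,0,1,2],[0,2,1,0],[0,0,2,-2],[0,0,0,1]]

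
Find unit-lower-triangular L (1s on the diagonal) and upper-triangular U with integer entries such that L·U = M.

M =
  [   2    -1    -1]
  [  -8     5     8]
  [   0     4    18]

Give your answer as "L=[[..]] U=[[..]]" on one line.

  R1 -= -4·R0 → [0,1,4]
  R2 -= 0·R0 → [0,4,18]
  R2 -= 4·R1 → [0,0,2]

L=[[1,0,0],[-4,1,0],[0,4,1]] U=[[2,-1,-1],[0,1,4],[0,0,2]]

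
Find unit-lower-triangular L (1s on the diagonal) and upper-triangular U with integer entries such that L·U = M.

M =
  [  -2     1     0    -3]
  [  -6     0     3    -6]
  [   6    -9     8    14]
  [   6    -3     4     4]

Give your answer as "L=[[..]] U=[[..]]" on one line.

L=[[1,0,0,0],[3,1,0,0],[-3,2,1,0],[-3,0,2,1]] U=[[-2,1,0,-3],[0,-3,3,3],[0,0,2,-1],[0,0,0,-3]]

  R1 -= 3·R0 → [0,-3,3,3]
  R2 -= -3·R0 → [0,-6,8,5]
  R3 -= -3·R0 → [0,0,4,-5]
  R2 -= 2·R1 → [0,0,2,-1]
  R3 -= 0·R1 → [0,0,4,-5]
  R3 -= 2·R2 → [0,0,0,-3]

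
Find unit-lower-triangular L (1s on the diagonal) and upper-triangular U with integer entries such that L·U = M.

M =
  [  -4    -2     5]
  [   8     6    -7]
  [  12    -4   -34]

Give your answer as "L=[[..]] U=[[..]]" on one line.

  r1 -= -2·r0 → [0,2,3]
  r2 -= -3·r0 → [0,-10,-19]
  r2 -= -5·r1 → [0,0,-4]

L=[[1,0,0],[-2,1,0],[-3,-5,1]] U=[[-4,-2,5],[0,2,3],[0,0,-4]]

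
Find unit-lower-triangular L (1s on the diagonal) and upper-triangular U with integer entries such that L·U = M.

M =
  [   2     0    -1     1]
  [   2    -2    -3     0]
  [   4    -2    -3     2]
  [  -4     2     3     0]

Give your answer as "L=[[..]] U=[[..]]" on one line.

  r1 -= 1·r0 → [0,-2,-2,-1]
  r2 -= 2·r0 → [0,-2,-1,0]
  r3 -= -2·r0 → [0,2,1,2]
  r2 -= 1·r1 → [0,0,1,1]
  r3 -= -1·r1 → [0,0,-1,1]
  r3 -= -1·r2 → [0,0,0,2]

L=[[1,0,0,0],[1,1,0,0],[2,1,1,0],[-2,-1,-1,1]] U=[[2,0,-1,1],[0,-2,-2,-1],[0,0,1,1],[0,0,0,2]]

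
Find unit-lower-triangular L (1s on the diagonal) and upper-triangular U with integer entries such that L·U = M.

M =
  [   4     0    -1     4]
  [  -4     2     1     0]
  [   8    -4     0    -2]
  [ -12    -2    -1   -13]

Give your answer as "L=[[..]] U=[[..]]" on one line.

L=[[1,0,0,0],[-1,1,0,0],[2,-2,1,0],[-3,-1,-2,1]] U=[[4,0,-1,4],[0,2,0,4],[0,0,2,-2],[0,0,0,-1]]

  r1 -= -1·r0 → [0,2,0,4]
  r2 -= 2·r0 → [0,-4,2,-10]
  r3 -= -3·r0 → [0,-2,-4,-1]
  r2 -= -2·r1 → [0,0,2,-2]
  r3 -= -1·r1 → [0,0,-4,3]
  r3 -= -2·r2 → [0,0,0,-1]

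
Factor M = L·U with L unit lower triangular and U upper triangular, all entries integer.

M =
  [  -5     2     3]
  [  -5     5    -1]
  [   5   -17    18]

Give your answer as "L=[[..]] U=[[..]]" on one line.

L=[[1,0,0],[1,1,0],[-1,-5,1]] U=[[-5,2,3],[0,3,-4],[0,0,1]]

  row1 -= 1·row0 → [0,3,-4]
  row2 -= -1·row0 → [0,-15,21]
  row2 -= -5·row1 → [0,0,1]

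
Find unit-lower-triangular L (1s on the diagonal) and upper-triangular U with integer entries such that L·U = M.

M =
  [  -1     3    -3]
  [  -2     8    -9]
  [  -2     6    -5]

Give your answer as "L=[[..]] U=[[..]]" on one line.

  R1 -= 2·R0 → [0,2,-3]
  R2 -= 2·R0 → [0,0,1]
  R2 -= 0·R1 → [0,0,1]

L=[[1,0,0],[2,1,0],[2,0,1]] U=[[-1,3,-3],[0,2,-3],[0,0,1]]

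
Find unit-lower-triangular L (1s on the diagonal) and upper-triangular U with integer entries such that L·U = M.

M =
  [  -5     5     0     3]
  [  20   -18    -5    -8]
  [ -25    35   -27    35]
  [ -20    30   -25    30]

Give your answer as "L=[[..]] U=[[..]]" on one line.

  row1 -= -4·row0 → [0,2,-5,4]
  row2 -= 5·row0 → [0,10,-27,20]
  row3 -= 4·row0 → [0,10,-25,18]
  row2 -= 5·row1 → [0,0,-2,0]
  row3 -= 5·row1 → [0,0,0,-2]
  row3 -= 0·row2 → [0,0,0,-2]

L=[[1,0,0,0],[-4,1,0,0],[5,5,1,0],[4,5,0,1]] U=[[-5,5,0,3],[0,2,-5,4],[0,0,-2,0],[0,0,0,-2]]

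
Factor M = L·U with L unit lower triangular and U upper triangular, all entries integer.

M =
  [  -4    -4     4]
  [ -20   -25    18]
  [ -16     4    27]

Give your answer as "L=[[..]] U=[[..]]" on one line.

  row1 -= 5·row0 → [0,-5,-2]
  row2 -= 4·row0 → [0,20,11]
  row2 -= -4·row1 → [0,0,3]

L=[[1,0,0],[5,1,0],[4,-4,1]] U=[[-4,-4,4],[0,-5,-2],[0,0,3]]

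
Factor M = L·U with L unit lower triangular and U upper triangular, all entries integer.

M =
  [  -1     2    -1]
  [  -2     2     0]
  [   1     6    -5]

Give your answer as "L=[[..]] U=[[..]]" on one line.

  r1 -= 2·r0 → [0,-2,2]
  r2 -= -1·r0 → [0,8,-6]
  r2 -= -4·r1 → [0,0,2]

L=[[1,0,0],[2,1,0],[-1,-4,1]] U=[[-1,2,-1],[0,-2,2],[0,0,2]]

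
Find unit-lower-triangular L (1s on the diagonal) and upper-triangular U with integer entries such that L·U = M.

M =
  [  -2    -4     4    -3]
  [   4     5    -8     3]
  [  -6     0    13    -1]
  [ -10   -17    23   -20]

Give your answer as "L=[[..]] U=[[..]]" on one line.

  row1 -= -2·row0 → [0,-3,0,-3]
  row2 -= 3·row0 → [0,12,1,8]
  row3 -= 5·row0 → [0,3,3,-5]
  row2 -= -4·row1 → [0,0,1,-4]
  row3 -= -1·row1 → [0,0,3,-8]
  row3 -= 3·row2 → [0,0,0,4]

L=[[1,0,0,0],[-2,1,0,0],[3,-4,1,0],[5,-1,3,1]] U=[[-2,-4,4,-3],[0,-3,0,-3],[0,0,1,-4],[0,0,0,4]]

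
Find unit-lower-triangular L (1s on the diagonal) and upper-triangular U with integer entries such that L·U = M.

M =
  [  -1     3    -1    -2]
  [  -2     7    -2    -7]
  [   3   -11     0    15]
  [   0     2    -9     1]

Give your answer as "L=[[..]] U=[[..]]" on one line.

L=[[1,0,0,0],[2,1,0,0],[-3,-2,1,0],[0,2,3,1]] U=[[-1,3,-1,-2],[0,1,0,-3],[0,0,-3,3],[0,0,0,-2]]

  row1 -= 2·row0 → [0,1,0,-3]
  row2 -= -3·row0 → [0,-2,-3,9]
  row3 -= 0·row0 → [0,2,-9,1]
  row2 -= -2·row1 → [0,0,-3,3]
  row3 -= 2·row1 → [0,0,-9,7]
  row3 -= 3·row2 → [0,0,0,-2]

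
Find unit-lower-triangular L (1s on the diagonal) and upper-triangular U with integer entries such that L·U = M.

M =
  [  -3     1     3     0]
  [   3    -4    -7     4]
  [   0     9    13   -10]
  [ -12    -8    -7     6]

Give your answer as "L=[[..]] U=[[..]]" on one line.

L=[[1,0,0,0],[-1,1,0,0],[0,-3,1,0],[4,4,-3,1]] U=[[-3,1,3,0],[0,-3,-4,4],[0,0,1,2],[0,0,0,-4]]

  row1 -= -1·row0 → [0,-3,-4,4]
  row2 -= 0·row0 → [0,9,13,-10]
  row3 -= 4·row0 → [0,-12,-19,6]
  row2 -= -3·row1 → [0,0,1,2]
  row3 -= 4·row1 → [0,0,-3,-10]
  row3 -= -3·row2 → [0,0,0,-4]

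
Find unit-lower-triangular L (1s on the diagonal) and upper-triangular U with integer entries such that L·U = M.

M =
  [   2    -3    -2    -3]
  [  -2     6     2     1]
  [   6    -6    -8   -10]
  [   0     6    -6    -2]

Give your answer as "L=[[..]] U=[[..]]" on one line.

L=[[1,0,0,0],[-1,1,0,0],[3,1,1,0],[0,2,3,1]] U=[[2,-3,-2,-3],[0,3,0,-2],[0,0,-2,1],[0,0,0,-1]]

  r1 -= -1·r0 → [0,3,0,-2]
  r2 -= 3·r0 → [0,3,-2,-1]
  r3 -= 0·r0 → [0,6,-6,-2]
  r2 -= 1·r1 → [0,0,-2,1]
  r3 -= 2·r1 → [0,0,-6,2]
  r3 -= 3·r2 → [0,0,0,-1]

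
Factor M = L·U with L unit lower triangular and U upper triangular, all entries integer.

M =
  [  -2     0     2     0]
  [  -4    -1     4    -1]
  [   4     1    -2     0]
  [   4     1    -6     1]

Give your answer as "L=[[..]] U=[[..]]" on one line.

L=[[1,0,0,0],[2,1,0,0],[-2,-1,1,0],[-2,-1,-1,1]] U=[[-2,0,2,0],[0,-1,0,-1],[0,0,2,-1],[0,0,0,-1]]

  r1 -= 2·r0 → [0,-1,0,-1]
  r2 -= -2·r0 → [0,1,2,0]
  r3 -= -2·r0 → [0,1,-2,1]
  r2 -= -1·r1 → [0,0,2,-1]
  r3 -= -1·r1 → [0,0,-2,0]
  r3 -= -1·r2 → [0,0,0,-1]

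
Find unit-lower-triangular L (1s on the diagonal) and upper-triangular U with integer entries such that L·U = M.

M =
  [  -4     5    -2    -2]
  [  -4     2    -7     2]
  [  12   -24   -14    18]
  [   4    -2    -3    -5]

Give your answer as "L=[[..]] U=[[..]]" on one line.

L=[[1,0,0,0],[1,1,0,0],[-3,3,1,0],[-1,-1,2,1]] U=[[-4,5,-2,-2],[0,-3,-5,4],[0,0,-5,0],[0,0,0,-3]]

  row1 -= 1·row0 → [0,-3,-5,4]
  row2 -= -3·row0 → [0,-9,-20,12]
  row3 -= -1·row0 → [0,3,-5,-7]
  row2 -= 3·row1 → [0,0,-5,0]
  row3 -= -1·row1 → [0,0,-10,-3]
  row3 -= 2·row2 → [0,0,0,-3]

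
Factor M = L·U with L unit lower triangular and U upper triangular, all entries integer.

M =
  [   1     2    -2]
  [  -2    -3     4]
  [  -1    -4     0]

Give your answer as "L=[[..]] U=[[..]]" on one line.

L=[[1,0,0],[-2,1,0],[-1,-2,1]] U=[[1,2,-2],[0,1,0],[0,0,-2]]

  row1 -= -2·row0 → [0,1,0]
  row2 -= -1·row0 → [0,-2,-2]
  row2 -= -2·row1 → [0,0,-2]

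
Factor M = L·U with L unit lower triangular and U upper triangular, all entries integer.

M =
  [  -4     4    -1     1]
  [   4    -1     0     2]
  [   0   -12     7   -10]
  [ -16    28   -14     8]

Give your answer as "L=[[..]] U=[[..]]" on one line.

L=[[1,0,0,0],[-1,1,0,0],[0,-4,1,0],[4,4,-2,1]] U=[[-4,4,-1,1],[0,3,-1,3],[0,0,3,2],[0,0,0,-4]]

  row1 -= -1·row0 → [0,3,-1,3]
  row2 -= 0·row0 → [0,-12,7,-10]
  row3 -= 4·row0 → [0,12,-10,4]
  row2 -= -4·row1 → [0,0,3,2]
  row3 -= 4·row1 → [0,0,-6,-8]
  row3 -= -2·row2 → [0,0,0,-4]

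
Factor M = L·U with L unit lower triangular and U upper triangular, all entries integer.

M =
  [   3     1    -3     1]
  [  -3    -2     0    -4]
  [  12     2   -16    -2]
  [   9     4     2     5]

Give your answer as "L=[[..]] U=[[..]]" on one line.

L=[[1,0,0,0],[-1,1,0,0],[4,2,1,0],[3,-1,4,1]] U=[[3,1,-3,1],[0,-1,-3,-3],[0,0,2,0],[0,0,0,-1]]

  R1 -= -1·R0 → [0,-1,-3,-3]
  R2 -= 4·R0 → [0,-2,-4,-6]
  R3 -= 3·R0 → [0,1,11,2]
  R2 -= 2·R1 → [0,0,2,0]
  R3 -= -1·R1 → [0,0,8,-1]
  R3 -= 4·R2 → [0,0,0,-1]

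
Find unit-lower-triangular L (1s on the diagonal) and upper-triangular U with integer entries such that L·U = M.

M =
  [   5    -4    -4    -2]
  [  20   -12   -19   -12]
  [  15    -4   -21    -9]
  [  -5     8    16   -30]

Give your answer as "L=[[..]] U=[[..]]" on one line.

  R1 -= 4·R0 → [0,4,-3,-4]
  R2 -= 3·R0 → [0,8,-9,-3]
  R3 -= -1·R0 → [0,4,12,-32]
  R2 -= 2·R1 → [0,0,-3,5]
  R3 -= 1·R1 → [0,0,15,-28]
  R3 -= -5·R2 → [0,0,0,-3]

L=[[1,0,0,0],[4,1,0,0],[3,2,1,0],[-1,1,-5,1]] U=[[5,-4,-4,-2],[0,4,-3,-4],[0,0,-3,5],[0,0,0,-3]]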